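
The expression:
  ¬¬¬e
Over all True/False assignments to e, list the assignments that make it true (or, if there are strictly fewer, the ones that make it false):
is true only for:
  e=False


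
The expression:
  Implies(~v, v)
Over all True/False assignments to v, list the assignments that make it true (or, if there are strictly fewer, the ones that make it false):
is true only for:
  v=True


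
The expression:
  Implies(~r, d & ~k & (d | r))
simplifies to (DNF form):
r | (d & ~k)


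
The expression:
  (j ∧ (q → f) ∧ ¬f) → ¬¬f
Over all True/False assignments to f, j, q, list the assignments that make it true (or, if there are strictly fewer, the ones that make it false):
is false only for:
  f=False, j=True, q=False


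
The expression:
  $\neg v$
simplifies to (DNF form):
$\neg v$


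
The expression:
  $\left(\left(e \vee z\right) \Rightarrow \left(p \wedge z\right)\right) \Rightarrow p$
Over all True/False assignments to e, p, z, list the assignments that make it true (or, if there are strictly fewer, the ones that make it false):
is false only for:
  e=False, p=False, z=False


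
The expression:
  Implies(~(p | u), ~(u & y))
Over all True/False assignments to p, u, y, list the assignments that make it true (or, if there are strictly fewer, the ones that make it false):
is always true.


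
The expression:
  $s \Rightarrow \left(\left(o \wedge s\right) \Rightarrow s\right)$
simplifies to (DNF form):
$\text{True}$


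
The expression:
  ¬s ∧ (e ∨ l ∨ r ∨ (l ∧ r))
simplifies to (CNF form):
¬s ∧ (e ∨ l ∨ r)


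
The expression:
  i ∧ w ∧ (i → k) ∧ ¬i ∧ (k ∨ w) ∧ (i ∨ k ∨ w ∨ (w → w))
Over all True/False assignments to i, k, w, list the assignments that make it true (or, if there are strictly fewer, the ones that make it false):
is never true.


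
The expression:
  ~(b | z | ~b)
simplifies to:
False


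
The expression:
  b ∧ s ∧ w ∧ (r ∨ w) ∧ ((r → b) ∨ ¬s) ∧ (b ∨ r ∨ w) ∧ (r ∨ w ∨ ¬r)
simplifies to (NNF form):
b ∧ s ∧ w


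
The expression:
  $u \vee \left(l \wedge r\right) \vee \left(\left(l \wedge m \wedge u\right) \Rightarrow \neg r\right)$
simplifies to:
$\text{True}$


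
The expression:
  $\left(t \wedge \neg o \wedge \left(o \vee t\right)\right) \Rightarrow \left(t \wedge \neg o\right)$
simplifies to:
$\text{True}$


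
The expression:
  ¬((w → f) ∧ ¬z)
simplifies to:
z ∨ (w ∧ ¬f)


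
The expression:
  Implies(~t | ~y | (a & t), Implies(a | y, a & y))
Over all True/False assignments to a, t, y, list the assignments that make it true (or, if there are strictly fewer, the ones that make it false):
is false only for:
  a=False, t=False, y=True;
  a=True, t=False, y=False;
  a=True, t=True, y=False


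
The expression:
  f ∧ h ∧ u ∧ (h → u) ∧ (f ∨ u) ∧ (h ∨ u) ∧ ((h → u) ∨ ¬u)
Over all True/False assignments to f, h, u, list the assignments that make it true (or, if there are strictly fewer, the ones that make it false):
is true only for:
  f=True, h=True, u=True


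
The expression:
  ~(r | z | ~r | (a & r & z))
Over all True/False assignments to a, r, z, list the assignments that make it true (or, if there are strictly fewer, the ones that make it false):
is never true.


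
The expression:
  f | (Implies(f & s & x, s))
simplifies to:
True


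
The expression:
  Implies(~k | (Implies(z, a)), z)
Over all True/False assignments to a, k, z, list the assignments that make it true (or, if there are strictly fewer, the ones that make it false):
is true only for:
  a=False, k=False, z=True;
  a=False, k=True, z=True;
  a=True, k=False, z=True;
  a=True, k=True, z=True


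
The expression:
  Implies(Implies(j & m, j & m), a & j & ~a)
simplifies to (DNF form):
False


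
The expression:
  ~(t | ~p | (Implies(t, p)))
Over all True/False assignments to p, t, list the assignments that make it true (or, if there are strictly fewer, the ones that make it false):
is never true.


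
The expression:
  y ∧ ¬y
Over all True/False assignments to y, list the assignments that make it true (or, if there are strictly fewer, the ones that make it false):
is never true.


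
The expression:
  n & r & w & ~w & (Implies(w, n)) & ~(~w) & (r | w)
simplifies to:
False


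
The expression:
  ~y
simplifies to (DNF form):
~y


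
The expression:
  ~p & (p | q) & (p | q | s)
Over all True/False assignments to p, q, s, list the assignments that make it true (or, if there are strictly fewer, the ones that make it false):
is true only for:
  p=False, q=True, s=False;
  p=False, q=True, s=True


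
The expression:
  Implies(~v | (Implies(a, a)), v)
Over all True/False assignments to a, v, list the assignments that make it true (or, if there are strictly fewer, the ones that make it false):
is true only for:
  a=False, v=True;
  a=True, v=True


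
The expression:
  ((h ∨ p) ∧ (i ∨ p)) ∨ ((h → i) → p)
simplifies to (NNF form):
h ∨ p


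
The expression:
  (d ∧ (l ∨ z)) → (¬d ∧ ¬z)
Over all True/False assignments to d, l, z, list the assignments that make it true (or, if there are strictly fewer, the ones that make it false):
is false only for:
  d=True, l=False, z=True;
  d=True, l=True, z=False;
  d=True, l=True, z=True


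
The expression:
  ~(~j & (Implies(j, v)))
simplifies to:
j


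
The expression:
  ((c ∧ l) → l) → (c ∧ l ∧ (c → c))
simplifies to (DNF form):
c ∧ l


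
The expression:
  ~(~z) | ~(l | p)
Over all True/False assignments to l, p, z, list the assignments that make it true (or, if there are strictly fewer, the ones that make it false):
is false only for:
  l=False, p=True, z=False;
  l=True, p=False, z=False;
  l=True, p=True, z=False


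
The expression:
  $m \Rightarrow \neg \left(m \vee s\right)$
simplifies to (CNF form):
$\neg m$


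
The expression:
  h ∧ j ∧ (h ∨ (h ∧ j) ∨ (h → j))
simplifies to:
h ∧ j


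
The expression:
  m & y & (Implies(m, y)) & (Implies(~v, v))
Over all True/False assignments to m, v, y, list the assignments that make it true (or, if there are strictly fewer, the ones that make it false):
is true only for:
  m=True, v=True, y=True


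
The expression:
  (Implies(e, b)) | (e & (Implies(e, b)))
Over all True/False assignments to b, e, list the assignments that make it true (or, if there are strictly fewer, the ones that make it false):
is false only for:
  b=False, e=True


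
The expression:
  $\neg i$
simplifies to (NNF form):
$\neg i$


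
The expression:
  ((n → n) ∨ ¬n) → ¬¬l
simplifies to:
l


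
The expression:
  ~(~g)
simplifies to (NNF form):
g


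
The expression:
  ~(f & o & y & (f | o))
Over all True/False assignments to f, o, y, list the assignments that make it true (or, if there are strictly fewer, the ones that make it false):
is false only for:
  f=True, o=True, y=True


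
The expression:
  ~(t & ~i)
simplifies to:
i | ~t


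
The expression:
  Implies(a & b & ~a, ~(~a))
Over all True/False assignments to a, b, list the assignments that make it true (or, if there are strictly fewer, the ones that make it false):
is always true.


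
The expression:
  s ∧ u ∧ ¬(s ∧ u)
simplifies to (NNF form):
False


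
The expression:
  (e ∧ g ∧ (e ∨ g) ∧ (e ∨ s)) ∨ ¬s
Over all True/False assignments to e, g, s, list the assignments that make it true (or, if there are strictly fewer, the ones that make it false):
is false only for:
  e=False, g=False, s=True;
  e=False, g=True, s=True;
  e=True, g=False, s=True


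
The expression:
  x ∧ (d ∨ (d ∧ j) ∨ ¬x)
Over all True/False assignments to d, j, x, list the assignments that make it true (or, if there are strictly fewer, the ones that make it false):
is true only for:
  d=True, j=False, x=True;
  d=True, j=True, x=True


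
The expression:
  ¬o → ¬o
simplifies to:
True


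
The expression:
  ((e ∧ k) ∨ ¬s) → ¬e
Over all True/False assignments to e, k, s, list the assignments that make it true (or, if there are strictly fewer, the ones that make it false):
is false only for:
  e=True, k=False, s=False;
  e=True, k=True, s=False;
  e=True, k=True, s=True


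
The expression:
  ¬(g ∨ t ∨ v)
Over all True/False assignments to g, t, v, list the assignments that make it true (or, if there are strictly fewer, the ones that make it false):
is true only for:
  g=False, t=False, v=False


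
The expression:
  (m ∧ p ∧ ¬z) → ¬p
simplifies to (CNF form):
z ∨ ¬m ∨ ¬p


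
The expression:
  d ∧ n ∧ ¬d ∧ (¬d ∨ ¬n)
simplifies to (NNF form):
False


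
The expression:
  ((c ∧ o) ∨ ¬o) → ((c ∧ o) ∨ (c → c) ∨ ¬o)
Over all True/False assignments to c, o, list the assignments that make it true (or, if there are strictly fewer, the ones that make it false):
is always true.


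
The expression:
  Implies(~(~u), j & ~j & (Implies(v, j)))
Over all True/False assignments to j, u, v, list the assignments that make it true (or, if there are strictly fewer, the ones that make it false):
is true only for:
  j=False, u=False, v=False;
  j=False, u=False, v=True;
  j=True, u=False, v=False;
  j=True, u=False, v=True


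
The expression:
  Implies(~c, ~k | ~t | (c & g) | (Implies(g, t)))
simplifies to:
True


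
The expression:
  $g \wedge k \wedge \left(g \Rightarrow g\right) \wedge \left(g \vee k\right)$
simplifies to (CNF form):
$g \wedge k$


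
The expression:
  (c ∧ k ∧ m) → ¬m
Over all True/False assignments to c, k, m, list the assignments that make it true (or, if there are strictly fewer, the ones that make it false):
is false only for:
  c=True, k=True, m=True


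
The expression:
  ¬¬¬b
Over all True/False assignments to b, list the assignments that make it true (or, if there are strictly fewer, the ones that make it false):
is true only for:
  b=False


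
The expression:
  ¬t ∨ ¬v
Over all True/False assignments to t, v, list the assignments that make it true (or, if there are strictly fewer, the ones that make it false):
is false only for:
  t=True, v=True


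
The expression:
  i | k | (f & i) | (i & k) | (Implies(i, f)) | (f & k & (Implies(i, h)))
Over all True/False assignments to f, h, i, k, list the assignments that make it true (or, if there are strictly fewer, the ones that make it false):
is always true.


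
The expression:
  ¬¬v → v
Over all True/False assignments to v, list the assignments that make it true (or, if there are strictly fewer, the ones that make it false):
is always true.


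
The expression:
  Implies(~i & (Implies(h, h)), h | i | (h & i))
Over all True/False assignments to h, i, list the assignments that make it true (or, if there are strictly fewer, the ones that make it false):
is false only for:
  h=False, i=False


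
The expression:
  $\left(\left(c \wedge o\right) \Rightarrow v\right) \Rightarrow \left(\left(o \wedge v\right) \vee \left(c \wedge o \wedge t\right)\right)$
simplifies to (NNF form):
$o \wedge \left(c \vee v\right)$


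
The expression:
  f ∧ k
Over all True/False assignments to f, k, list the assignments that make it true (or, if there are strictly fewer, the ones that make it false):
is true only for:
  f=True, k=True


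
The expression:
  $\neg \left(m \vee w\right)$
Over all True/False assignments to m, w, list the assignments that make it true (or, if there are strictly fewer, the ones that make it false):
is true only for:
  m=False, w=False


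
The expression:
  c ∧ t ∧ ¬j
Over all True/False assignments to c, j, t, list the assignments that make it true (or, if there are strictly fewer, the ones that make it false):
is true only for:
  c=True, j=False, t=True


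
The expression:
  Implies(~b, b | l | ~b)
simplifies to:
True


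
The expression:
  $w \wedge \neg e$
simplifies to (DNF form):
$w \wedge \neg e$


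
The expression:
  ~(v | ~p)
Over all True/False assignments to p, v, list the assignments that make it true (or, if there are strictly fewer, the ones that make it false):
is true only for:
  p=True, v=False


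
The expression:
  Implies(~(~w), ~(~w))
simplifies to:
True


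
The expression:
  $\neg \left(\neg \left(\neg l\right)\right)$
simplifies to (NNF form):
$\neg l$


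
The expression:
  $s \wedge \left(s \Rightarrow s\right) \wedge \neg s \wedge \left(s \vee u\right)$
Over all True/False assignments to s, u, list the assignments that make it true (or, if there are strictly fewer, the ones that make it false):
is never true.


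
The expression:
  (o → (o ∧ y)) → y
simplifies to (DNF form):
o ∨ y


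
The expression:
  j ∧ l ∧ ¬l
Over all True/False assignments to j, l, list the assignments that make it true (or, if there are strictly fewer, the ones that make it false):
is never true.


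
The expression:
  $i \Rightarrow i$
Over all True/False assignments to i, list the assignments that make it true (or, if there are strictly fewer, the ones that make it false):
is always true.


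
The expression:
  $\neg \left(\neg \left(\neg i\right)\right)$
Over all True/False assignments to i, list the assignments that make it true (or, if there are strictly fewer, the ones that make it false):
is true only for:
  i=False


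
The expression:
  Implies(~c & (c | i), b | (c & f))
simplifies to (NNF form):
b | c | ~i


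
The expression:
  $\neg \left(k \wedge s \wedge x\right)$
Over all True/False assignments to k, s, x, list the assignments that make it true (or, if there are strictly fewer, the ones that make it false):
is false only for:
  k=True, s=True, x=True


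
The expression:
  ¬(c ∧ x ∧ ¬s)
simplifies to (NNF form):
s ∨ ¬c ∨ ¬x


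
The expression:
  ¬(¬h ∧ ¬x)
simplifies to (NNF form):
h ∨ x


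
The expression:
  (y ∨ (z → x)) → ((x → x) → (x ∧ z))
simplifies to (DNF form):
(x ∧ z) ∨ (z ∧ ¬y)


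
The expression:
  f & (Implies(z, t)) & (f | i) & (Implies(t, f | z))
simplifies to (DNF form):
(f & t) | (f & ~z)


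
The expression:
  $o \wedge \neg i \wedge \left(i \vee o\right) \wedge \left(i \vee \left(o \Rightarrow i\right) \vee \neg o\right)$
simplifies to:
$\text{False}$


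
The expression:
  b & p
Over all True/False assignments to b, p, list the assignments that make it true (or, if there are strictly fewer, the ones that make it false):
is true only for:
  b=True, p=True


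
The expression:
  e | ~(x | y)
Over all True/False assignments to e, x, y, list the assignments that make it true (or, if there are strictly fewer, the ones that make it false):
is false only for:
  e=False, x=False, y=True;
  e=False, x=True, y=False;
  e=False, x=True, y=True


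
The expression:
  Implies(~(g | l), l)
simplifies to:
g | l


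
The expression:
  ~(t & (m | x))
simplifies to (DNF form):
~t | (~m & ~x)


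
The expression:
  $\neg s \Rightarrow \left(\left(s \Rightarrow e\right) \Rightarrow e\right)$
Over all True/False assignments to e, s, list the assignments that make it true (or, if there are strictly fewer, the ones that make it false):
is false only for:
  e=False, s=False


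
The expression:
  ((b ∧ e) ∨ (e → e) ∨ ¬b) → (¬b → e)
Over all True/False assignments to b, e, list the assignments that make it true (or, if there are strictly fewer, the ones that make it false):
is false only for:
  b=False, e=False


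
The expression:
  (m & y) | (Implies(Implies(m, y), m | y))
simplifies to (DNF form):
m | y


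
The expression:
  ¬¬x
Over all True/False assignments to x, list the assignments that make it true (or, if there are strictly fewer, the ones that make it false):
is true only for:
  x=True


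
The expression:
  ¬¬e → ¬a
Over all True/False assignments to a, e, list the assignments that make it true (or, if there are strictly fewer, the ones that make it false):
is false only for:
  a=True, e=True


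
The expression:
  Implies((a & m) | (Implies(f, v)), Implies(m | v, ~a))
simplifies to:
~a | (~m & ~v)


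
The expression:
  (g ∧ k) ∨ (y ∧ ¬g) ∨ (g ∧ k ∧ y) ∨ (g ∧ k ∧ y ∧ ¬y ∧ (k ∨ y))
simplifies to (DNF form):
(g ∧ k) ∨ (y ∧ ¬g)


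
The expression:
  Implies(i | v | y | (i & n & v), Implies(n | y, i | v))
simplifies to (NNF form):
i | v | ~y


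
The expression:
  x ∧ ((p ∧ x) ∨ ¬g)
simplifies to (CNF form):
x ∧ (p ∨ ¬g)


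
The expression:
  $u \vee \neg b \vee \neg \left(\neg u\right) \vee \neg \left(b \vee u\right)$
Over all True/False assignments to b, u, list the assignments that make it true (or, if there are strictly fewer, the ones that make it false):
is false only for:
  b=True, u=False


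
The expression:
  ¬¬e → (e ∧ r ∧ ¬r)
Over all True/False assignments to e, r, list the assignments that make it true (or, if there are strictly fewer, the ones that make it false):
is true only for:
  e=False, r=False;
  e=False, r=True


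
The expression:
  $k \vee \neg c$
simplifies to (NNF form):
$k \vee \neg c$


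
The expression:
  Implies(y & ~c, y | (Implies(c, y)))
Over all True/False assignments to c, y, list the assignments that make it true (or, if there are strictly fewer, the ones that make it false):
is always true.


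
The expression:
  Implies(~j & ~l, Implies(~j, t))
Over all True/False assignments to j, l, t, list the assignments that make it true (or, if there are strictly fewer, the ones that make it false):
is false only for:
  j=False, l=False, t=False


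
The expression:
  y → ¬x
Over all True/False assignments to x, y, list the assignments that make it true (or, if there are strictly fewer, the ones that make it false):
is false only for:
  x=True, y=True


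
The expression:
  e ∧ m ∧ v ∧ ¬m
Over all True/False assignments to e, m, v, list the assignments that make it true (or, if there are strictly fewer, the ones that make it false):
is never true.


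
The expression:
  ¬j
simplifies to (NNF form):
¬j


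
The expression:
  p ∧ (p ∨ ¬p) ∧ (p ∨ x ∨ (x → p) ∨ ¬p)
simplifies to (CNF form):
p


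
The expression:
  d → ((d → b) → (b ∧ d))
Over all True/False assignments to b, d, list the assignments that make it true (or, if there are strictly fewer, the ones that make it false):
is always true.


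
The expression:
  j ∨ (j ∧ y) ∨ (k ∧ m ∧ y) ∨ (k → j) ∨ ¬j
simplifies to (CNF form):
True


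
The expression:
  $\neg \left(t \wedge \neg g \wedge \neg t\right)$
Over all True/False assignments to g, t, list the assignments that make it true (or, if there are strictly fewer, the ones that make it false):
is always true.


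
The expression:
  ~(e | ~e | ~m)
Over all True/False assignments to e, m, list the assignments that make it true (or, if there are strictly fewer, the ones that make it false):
is never true.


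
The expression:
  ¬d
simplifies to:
¬d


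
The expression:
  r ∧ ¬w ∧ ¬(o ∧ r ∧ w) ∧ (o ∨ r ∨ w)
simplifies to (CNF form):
r ∧ ¬w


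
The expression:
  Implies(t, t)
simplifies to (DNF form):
True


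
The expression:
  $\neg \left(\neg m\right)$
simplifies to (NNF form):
$m$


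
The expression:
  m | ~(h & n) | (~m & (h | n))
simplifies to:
True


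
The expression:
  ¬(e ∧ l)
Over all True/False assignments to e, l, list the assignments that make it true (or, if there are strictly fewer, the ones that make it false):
is false only for:
  e=True, l=True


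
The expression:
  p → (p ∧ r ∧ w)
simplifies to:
(r ∧ w) ∨ ¬p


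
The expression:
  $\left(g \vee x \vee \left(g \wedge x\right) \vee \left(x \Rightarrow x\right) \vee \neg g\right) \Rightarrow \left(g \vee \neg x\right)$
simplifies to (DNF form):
$g \vee \neg x$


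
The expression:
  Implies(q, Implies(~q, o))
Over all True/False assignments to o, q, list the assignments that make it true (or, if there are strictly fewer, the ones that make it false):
is always true.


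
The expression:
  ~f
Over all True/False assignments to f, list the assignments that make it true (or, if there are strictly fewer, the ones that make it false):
is true only for:
  f=False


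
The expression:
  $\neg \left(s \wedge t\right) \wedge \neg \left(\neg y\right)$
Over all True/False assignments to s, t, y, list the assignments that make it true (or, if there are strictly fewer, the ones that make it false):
is true only for:
  s=False, t=False, y=True;
  s=False, t=True, y=True;
  s=True, t=False, y=True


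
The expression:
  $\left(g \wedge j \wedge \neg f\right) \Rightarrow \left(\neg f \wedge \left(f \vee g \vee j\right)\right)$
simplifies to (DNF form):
$\text{True}$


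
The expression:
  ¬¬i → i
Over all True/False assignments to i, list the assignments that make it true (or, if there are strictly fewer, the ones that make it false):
is always true.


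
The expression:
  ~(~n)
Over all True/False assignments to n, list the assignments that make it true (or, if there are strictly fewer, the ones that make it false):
is true only for:
  n=True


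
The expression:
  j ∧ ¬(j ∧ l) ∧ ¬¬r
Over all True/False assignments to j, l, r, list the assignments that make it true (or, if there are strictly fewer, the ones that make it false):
is true only for:
  j=True, l=False, r=True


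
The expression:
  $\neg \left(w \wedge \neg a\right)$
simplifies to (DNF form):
$a \vee \neg w$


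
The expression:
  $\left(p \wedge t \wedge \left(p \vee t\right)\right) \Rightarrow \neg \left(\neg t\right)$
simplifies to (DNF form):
$\text{True}$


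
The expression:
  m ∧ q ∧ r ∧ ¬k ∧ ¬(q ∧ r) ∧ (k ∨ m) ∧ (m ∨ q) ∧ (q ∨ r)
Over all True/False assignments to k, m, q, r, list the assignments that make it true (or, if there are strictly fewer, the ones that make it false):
is never true.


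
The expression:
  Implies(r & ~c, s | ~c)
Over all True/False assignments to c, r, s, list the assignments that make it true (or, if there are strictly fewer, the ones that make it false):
is always true.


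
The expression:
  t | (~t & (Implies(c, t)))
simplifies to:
t | ~c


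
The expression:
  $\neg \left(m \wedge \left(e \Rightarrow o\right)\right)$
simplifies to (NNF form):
$\left(e \wedge \neg o\right) \vee \neg m$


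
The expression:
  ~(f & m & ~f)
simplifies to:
True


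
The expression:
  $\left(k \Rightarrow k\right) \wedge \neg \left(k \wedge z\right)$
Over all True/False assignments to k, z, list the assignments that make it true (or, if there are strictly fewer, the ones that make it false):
is false only for:
  k=True, z=True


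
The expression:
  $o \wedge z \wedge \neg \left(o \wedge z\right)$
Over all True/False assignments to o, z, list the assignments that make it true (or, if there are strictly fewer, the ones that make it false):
is never true.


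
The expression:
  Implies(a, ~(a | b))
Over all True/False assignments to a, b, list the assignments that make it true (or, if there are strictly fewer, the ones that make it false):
is true only for:
  a=False, b=False;
  a=False, b=True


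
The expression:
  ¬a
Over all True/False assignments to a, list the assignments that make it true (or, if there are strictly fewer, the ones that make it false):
is true only for:
  a=False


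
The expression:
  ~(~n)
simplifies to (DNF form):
n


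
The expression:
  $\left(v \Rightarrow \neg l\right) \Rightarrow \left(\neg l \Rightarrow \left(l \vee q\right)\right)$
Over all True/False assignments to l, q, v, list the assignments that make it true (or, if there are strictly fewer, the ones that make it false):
is false only for:
  l=False, q=False, v=False;
  l=False, q=False, v=True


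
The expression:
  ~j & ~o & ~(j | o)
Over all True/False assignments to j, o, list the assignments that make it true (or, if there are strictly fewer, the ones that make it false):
is true only for:
  j=False, o=False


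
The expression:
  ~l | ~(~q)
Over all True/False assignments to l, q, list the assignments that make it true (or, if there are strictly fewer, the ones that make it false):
is false only for:
  l=True, q=False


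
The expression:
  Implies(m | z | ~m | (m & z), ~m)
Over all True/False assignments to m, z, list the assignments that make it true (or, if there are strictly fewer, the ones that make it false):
is true only for:
  m=False, z=False;
  m=False, z=True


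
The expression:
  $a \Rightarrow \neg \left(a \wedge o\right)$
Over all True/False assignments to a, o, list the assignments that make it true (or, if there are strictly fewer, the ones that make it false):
is false only for:
  a=True, o=True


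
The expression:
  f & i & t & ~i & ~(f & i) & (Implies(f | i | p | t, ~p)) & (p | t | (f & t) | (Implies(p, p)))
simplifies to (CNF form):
False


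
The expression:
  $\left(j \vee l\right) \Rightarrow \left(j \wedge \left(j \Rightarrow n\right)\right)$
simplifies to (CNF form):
$\left(j \vee \neg l\right) \wedge \left(n \vee \neg j\right)$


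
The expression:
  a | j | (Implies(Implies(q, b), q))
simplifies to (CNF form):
a | j | q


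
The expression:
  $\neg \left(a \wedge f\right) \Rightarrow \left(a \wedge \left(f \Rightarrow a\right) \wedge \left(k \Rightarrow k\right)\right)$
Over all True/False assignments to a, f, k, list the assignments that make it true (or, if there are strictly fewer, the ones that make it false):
is true only for:
  a=True, f=False, k=False;
  a=True, f=False, k=True;
  a=True, f=True, k=False;
  a=True, f=True, k=True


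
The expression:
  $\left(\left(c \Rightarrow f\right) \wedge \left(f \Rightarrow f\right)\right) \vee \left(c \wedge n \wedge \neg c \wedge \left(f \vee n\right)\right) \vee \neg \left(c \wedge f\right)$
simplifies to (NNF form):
$\text{True}$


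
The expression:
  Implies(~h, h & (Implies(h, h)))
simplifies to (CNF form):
h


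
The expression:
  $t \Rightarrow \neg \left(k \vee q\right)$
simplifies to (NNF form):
$\left(\neg k \wedge \neg q\right) \vee \neg t$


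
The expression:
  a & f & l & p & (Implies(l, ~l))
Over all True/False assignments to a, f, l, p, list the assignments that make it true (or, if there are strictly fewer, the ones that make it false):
is never true.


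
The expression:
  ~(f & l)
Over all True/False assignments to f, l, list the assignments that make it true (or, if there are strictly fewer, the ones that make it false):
is false only for:
  f=True, l=True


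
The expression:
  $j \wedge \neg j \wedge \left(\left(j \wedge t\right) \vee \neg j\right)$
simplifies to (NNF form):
$\text{False}$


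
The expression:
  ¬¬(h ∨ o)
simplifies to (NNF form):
h ∨ o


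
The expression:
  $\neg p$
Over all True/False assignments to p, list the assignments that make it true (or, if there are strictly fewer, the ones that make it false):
is true only for:
  p=False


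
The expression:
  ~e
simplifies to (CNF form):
~e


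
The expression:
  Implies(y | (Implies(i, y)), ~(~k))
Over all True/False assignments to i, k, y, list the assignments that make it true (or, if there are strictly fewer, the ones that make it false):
is false only for:
  i=False, k=False, y=False;
  i=False, k=False, y=True;
  i=True, k=False, y=True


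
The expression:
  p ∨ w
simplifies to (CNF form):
p ∨ w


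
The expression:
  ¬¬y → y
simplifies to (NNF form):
True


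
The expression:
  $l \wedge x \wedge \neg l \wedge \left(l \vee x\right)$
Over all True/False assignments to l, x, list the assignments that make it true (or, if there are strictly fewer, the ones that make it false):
is never true.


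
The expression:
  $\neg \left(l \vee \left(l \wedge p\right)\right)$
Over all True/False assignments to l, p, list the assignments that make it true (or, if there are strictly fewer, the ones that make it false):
is true only for:
  l=False, p=False;
  l=False, p=True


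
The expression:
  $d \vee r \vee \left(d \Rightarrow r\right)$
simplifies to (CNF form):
$\text{True}$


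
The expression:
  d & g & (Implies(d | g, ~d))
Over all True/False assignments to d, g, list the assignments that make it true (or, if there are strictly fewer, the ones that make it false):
is never true.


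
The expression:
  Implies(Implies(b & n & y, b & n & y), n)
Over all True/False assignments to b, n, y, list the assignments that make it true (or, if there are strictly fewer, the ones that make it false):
is true only for:
  b=False, n=True, y=False;
  b=False, n=True, y=True;
  b=True, n=True, y=False;
  b=True, n=True, y=True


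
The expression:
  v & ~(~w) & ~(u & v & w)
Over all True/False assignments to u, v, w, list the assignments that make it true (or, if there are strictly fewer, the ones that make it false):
is true only for:
  u=False, v=True, w=True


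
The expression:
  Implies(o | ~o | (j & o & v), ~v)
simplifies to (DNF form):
~v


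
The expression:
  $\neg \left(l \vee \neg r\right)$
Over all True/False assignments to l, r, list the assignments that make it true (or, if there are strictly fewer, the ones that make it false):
is true only for:
  l=False, r=True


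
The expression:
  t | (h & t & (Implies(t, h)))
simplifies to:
t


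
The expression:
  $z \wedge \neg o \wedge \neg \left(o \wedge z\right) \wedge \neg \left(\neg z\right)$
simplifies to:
$z \wedge \neg o$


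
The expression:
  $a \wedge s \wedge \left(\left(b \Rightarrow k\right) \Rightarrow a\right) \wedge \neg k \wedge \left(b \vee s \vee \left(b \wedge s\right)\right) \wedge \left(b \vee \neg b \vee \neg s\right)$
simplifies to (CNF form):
$a \wedge s \wedge \neg k$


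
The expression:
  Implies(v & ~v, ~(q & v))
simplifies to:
True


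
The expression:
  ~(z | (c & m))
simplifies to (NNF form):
~z & (~c | ~m)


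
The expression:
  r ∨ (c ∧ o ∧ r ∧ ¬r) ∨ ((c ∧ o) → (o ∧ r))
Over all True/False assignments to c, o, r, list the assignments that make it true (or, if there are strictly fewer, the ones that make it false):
is false only for:
  c=True, o=True, r=False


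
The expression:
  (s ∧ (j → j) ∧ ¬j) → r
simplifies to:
j ∨ r ∨ ¬s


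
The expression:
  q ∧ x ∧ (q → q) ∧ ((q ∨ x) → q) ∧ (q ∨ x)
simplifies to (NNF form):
q ∧ x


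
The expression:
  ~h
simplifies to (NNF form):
~h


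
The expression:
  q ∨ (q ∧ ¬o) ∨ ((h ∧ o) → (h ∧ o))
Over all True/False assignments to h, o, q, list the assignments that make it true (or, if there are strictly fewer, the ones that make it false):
is always true.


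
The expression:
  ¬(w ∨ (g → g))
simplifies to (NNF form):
False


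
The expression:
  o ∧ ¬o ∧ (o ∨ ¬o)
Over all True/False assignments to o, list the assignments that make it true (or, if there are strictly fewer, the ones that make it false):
is never true.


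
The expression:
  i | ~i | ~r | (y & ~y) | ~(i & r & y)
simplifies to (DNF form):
True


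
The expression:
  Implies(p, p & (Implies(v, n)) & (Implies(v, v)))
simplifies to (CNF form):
n | ~p | ~v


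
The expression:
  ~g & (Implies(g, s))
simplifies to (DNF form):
~g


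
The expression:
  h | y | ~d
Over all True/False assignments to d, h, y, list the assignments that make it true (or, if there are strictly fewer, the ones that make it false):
is false only for:
  d=True, h=False, y=False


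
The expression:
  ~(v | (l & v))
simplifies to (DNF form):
~v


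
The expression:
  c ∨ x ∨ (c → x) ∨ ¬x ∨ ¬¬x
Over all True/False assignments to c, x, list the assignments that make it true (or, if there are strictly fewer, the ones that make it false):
is always true.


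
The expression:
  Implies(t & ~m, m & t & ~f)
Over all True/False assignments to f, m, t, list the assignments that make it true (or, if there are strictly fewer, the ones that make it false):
is false only for:
  f=False, m=False, t=True;
  f=True, m=False, t=True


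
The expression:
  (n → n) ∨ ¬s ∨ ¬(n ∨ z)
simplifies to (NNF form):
True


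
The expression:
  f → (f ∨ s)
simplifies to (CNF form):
True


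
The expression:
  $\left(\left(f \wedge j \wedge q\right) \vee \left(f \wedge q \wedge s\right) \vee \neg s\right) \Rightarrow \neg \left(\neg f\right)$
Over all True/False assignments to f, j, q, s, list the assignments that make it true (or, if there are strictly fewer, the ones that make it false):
is false only for:
  f=False, j=False, q=False, s=False;
  f=False, j=False, q=True, s=False;
  f=False, j=True, q=False, s=False;
  f=False, j=True, q=True, s=False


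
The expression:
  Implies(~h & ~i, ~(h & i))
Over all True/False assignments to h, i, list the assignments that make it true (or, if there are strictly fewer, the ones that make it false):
is always true.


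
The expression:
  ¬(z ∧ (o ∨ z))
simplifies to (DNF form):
¬z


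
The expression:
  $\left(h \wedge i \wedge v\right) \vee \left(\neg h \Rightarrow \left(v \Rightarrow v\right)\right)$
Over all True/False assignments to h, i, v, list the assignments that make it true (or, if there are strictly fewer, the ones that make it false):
is always true.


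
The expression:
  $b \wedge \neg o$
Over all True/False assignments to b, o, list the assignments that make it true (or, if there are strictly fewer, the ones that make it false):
is true only for:
  b=True, o=False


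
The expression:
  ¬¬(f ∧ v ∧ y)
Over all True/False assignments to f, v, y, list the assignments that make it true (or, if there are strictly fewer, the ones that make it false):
is true only for:
  f=True, v=True, y=True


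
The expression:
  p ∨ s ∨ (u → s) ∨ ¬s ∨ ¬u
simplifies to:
True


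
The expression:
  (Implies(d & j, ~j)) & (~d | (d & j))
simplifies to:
~d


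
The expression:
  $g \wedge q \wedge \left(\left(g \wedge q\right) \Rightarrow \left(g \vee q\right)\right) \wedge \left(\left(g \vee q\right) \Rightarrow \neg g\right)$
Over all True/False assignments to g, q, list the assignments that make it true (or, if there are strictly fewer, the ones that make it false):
is never true.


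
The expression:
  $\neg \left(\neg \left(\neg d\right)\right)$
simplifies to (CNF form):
$\neg d$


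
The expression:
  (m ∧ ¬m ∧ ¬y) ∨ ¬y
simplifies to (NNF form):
¬y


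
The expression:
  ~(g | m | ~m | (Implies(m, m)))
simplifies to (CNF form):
False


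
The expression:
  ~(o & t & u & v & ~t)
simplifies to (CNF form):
True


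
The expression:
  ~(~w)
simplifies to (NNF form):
w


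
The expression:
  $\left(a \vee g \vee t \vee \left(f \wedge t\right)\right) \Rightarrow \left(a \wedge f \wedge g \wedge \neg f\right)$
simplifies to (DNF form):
$\neg a \wedge \neg g \wedge \neg t$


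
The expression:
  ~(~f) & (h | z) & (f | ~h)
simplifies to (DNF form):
(f & h) | (f & z)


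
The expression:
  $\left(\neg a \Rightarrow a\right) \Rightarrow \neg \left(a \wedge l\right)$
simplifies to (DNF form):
$\neg a \vee \neg l$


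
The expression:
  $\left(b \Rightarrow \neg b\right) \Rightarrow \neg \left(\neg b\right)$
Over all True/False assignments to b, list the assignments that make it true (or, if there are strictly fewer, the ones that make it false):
is true only for:
  b=True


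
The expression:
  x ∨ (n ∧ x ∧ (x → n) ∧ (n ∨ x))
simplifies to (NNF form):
x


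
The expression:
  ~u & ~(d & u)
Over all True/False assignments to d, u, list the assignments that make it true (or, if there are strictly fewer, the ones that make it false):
is true only for:
  d=False, u=False;
  d=True, u=False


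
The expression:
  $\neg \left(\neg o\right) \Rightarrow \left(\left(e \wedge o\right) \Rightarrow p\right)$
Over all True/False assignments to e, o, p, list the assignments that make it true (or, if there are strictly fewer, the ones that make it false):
is false only for:
  e=True, o=True, p=False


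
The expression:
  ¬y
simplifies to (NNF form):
¬y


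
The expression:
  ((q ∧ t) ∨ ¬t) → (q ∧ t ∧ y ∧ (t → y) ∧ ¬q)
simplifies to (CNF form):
t ∧ ¬q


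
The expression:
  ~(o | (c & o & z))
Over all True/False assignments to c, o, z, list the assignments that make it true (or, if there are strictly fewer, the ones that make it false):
is true only for:
  c=False, o=False, z=False;
  c=False, o=False, z=True;
  c=True, o=False, z=False;
  c=True, o=False, z=True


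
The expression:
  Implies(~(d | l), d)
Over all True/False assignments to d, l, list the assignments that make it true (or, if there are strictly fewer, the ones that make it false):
is false only for:
  d=False, l=False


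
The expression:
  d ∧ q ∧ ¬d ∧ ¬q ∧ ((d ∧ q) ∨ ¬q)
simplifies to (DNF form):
False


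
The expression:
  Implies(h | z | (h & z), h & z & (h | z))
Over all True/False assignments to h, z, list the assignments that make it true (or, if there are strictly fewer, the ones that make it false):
is true only for:
  h=False, z=False;
  h=True, z=True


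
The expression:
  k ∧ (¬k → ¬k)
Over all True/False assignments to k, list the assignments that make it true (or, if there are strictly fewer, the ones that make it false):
is true only for:
  k=True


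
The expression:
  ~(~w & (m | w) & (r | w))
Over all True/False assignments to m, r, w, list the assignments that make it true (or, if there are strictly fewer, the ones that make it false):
is false only for:
  m=True, r=True, w=False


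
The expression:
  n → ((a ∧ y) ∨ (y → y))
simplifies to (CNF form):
True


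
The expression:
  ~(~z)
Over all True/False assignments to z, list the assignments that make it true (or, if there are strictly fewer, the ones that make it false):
is true only for:
  z=True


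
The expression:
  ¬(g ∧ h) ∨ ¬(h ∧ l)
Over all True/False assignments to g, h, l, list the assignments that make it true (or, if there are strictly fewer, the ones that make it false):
is false only for:
  g=True, h=True, l=True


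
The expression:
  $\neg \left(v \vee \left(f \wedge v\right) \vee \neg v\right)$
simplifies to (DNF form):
$\text{False}$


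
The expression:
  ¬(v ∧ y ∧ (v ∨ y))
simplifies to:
¬v ∨ ¬y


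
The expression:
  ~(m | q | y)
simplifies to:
~m & ~q & ~y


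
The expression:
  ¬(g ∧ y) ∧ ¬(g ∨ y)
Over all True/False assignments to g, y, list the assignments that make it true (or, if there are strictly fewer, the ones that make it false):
is true only for:
  g=False, y=False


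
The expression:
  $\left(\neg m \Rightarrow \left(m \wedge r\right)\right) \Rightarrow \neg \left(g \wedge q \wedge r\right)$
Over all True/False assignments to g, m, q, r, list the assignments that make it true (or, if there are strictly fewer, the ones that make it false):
is false only for:
  g=True, m=True, q=True, r=True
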